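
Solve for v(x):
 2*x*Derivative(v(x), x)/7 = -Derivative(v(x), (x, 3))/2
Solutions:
 v(x) = C1 + Integral(C2*airyai(-14^(2/3)*x/7) + C3*airybi(-14^(2/3)*x/7), x)


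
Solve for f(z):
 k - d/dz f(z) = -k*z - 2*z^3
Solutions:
 f(z) = C1 + k*z^2/2 + k*z + z^4/2


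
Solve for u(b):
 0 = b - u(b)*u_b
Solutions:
 u(b) = -sqrt(C1 + b^2)
 u(b) = sqrt(C1 + b^2)


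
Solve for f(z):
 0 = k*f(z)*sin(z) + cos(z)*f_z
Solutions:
 f(z) = C1*exp(k*log(cos(z)))


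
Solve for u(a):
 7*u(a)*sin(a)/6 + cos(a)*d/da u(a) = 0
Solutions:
 u(a) = C1*cos(a)^(7/6)


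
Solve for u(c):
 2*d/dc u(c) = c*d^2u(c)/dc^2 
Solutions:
 u(c) = C1 + C2*c^3


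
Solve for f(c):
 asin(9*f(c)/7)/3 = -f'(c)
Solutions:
 Integral(1/asin(9*_y/7), (_y, f(c))) = C1 - c/3


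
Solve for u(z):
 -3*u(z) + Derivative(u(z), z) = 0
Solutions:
 u(z) = C1*exp(3*z)


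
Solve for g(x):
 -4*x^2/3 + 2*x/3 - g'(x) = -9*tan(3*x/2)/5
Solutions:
 g(x) = C1 - 4*x^3/9 + x^2/3 - 6*log(cos(3*x/2))/5


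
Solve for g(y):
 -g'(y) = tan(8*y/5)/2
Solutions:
 g(y) = C1 + 5*log(cos(8*y/5))/16


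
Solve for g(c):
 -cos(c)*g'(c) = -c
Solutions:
 g(c) = C1 + Integral(c/cos(c), c)


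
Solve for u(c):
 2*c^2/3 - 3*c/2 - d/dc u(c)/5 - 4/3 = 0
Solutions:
 u(c) = C1 + 10*c^3/9 - 15*c^2/4 - 20*c/3


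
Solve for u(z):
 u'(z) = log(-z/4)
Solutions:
 u(z) = C1 + z*log(-z) + z*(-2*log(2) - 1)


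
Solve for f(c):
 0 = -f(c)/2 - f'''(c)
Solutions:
 f(c) = C3*exp(-2^(2/3)*c/2) + (C1*sin(2^(2/3)*sqrt(3)*c/4) + C2*cos(2^(2/3)*sqrt(3)*c/4))*exp(2^(2/3)*c/4)


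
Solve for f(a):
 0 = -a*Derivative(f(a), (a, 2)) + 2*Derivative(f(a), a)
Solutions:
 f(a) = C1 + C2*a^3


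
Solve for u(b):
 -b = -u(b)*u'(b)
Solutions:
 u(b) = -sqrt(C1 + b^2)
 u(b) = sqrt(C1 + b^2)


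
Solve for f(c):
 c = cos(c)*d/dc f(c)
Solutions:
 f(c) = C1 + Integral(c/cos(c), c)


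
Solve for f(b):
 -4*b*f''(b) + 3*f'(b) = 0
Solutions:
 f(b) = C1 + C2*b^(7/4)


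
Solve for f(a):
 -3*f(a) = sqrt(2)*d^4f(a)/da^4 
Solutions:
 f(a) = (C1*sin(2^(3/8)*3^(1/4)*a/2) + C2*cos(2^(3/8)*3^(1/4)*a/2))*exp(-2^(3/8)*3^(1/4)*a/2) + (C3*sin(2^(3/8)*3^(1/4)*a/2) + C4*cos(2^(3/8)*3^(1/4)*a/2))*exp(2^(3/8)*3^(1/4)*a/2)


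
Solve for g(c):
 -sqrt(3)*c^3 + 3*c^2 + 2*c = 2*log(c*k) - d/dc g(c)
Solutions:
 g(c) = C1 + sqrt(3)*c^4/4 - c^3 - c^2 + 2*c*log(c*k) - 2*c


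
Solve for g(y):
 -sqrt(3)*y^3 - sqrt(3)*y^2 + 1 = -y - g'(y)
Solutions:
 g(y) = C1 + sqrt(3)*y^4/4 + sqrt(3)*y^3/3 - y^2/2 - y


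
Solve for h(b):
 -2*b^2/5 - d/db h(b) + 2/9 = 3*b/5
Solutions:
 h(b) = C1 - 2*b^3/15 - 3*b^2/10 + 2*b/9


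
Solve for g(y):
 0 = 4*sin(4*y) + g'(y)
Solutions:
 g(y) = C1 + cos(4*y)


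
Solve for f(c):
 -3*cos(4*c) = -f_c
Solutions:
 f(c) = C1 + 3*sin(4*c)/4


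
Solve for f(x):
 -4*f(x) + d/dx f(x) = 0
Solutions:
 f(x) = C1*exp(4*x)


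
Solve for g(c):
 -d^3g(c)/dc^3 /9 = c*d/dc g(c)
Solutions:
 g(c) = C1 + Integral(C2*airyai(-3^(2/3)*c) + C3*airybi(-3^(2/3)*c), c)


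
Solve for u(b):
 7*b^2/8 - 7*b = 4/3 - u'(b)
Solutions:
 u(b) = C1 - 7*b^3/24 + 7*b^2/2 + 4*b/3


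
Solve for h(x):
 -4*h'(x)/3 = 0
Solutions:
 h(x) = C1


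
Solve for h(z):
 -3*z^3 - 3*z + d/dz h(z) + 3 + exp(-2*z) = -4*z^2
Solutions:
 h(z) = C1 + 3*z^4/4 - 4*z^3/3 + 3*z^2/2 - 3*z + exp(-2*z)/2


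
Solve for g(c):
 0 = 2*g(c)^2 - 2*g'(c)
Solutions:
 g(c) = -1/(C1 + c)


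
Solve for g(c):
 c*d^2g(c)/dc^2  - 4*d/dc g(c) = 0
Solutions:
 g(c) = C1 + C2*c^5


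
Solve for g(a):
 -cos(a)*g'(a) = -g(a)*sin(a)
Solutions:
 g(a) = C1/cos(a)


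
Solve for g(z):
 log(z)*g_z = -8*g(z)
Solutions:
 g(z) = C1*exp(-8*li(z))


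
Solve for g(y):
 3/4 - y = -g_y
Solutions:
 g(y) = C1 + y^2/2 - 3*y/4


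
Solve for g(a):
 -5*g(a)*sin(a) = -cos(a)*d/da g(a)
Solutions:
 g(a) = C1/cos(a)^5


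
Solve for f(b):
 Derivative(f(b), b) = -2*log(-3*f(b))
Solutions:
 Integral(1/(log(-_y) + log(3)), (_y, f(b)))/2 = C1 - b


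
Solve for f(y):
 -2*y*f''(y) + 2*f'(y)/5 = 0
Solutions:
 f(y) = C1 + C2*y^(6/5)


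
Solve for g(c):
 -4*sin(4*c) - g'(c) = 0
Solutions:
 g(c) = C1 + cos(4*c)


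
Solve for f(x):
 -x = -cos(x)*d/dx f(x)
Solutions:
 f(x) = C1 + Integral(x/cos(x), x)


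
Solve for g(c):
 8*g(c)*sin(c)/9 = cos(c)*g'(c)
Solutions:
 g(c) = C1/cos(c)^(8/9)


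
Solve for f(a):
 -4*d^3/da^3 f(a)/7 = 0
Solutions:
 f(a) = C1 + C2*a + C3*a^2


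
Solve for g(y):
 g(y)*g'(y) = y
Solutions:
 g(y) = -sqrt(C1 + y^2)
 g(y) = sqrt(C1 + y^2)


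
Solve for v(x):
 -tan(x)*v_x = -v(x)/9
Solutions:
 v(x) = C1*sin(x)^(1/9)


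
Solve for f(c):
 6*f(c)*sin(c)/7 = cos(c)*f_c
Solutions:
 f(c) = C1/cos(c)^(6/7)


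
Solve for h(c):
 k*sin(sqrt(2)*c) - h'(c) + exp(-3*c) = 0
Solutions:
 h(c) = C1 - sqrt(2)*k*cos(sqrt(2)*c)/2 - exp(-3*c)/3


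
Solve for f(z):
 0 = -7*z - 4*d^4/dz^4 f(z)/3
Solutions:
 f(z) = C1 + C2*z + C3*z^2 + C4*z^3 - 7*z^5/160


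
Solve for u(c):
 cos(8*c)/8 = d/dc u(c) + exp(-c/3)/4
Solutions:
 u(c) = C1 + sin(8*c)/64 + 3*exp(-c/3)/4


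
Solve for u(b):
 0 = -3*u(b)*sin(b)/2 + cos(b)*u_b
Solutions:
 u(b) = C1/cos(b)^(3/2)


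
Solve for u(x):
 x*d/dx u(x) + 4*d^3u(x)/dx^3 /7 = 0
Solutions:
 u(x) = C1 + Integral(C2*airyai(-14^(1/3)*x/2) + C3*airybi(-14^(1/3)*x/2), x)


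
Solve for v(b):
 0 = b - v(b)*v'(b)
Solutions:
 v(b) = -sqrt(C1 + b^2)
 v(b) = sqrt(C1 + b^2)


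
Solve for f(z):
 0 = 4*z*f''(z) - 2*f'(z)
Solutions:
 f(z) = C1 + C2*z^(3/2)


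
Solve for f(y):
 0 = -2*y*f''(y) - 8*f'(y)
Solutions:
 f(y) = C1 + C2/y^3


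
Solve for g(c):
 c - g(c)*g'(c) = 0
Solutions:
 g(c) = -sqrt(C1 + c^2)
 g(c) = sqrt(C1 + c^2)


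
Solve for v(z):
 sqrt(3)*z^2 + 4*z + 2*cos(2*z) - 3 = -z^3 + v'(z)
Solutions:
 v(z) = C1 + z^4/4 + sqrt(3)*z^3/3 + 2*z^2 - 3*z + sin(2*z)


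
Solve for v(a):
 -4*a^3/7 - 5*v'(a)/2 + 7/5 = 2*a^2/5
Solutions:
 v(a) = C1 - 2*a^4/35 - 4*a^3/75 + 14*a/25


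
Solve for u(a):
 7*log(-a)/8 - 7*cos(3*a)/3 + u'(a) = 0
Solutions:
 u(a) = C1 - 7*a*log(-a)/8 + 7*a/8 + 7*sin(3*a)/9


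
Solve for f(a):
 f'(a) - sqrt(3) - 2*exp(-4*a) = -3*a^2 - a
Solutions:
 f(a) = C1 - a^3 - a^2/2 + sqrt(3)*a - exp(-4*a)/2


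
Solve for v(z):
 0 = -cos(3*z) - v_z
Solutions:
 v(z) = C1 - sin(3*z)/3


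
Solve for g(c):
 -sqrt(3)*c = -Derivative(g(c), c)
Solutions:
 g(c) = C1 + sqrt(3)*c^2/2


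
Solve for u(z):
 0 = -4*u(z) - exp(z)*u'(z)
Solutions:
 u(z) = C1*exp(4*exp(-z))


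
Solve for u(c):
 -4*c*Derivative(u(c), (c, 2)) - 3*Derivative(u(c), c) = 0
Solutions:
 u(c) = C1 + C2*c^(1/4)


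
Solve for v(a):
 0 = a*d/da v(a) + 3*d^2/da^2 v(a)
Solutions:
 v(a) = C1 + C2*erf(sqrt(6)*a/6)


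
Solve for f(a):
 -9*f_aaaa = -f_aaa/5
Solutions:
 f(a) = C1 + C2*a + C3*a^2 + C4*exp(a/45)


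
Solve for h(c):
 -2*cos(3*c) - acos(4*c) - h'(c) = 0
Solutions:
 h(c) = C1 - c*acos(4*c) + sqrt(1 - 16*c^2)/4 - 2*sin(3*c)/3


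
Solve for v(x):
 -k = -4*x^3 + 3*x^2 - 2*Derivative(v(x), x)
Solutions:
 v(x) = C1 + k*x/2 - x^4/2 + x^3/2


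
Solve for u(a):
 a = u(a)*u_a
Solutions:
 u(a) = -sqrt(C1 + a^2)
 u(a) = sqrt(C1 + a^2)


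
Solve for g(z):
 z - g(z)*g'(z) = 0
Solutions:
 g(z) = -sqrt(C1 + z^2)
 g(z) = sqrt(C1 + z^2)


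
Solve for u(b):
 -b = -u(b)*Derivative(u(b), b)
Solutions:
 u(b) = -sqrt(C1 + b^2)
 u(b) = sqrt(C1 + b^2)


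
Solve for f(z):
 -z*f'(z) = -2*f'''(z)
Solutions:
 f(z) = C1 + Integral(C2*airyai(2^(2/3)*z/2) + C3*airybi(2^(2/3)*z/2), z)


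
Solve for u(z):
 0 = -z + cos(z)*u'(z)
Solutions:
 u(z) = C1 + Integral(z/cos(z), z)


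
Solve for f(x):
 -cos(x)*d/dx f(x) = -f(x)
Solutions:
 f(x) = C1*sqrt(sin(x) + 1)/sqrt(sin(x) - 1)


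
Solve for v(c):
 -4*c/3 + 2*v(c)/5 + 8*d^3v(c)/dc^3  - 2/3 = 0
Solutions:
 v(c) = C3*exp(-50^(1/3)*c/10) + 10*c/3 + (C1*sin(sqrt(3)*50^(1/3)*c/20) + C2*cos(sqrt(3)*50^(1/3)*c/20))*exp(50^(1/3)*c/20) + 5/3


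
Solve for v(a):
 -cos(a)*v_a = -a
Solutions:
 v(a) = C1 + Integral(a/cos(a), a)


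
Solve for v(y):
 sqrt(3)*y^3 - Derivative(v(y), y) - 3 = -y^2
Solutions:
 v(y) = C1 + sqrt(3)*y^4/4 + y^3/3 - 3*y


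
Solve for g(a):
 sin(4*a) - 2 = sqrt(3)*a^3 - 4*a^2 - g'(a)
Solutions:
 g(a) = C1 + sqrt(3)*a^4/4 - 4*a^3/3 + 2*a + cos(4*a)/4


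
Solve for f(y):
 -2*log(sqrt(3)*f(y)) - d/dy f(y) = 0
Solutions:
 Integral(1/(2*log(_y) + log(3)), (_y, f(y))) = C1 - y


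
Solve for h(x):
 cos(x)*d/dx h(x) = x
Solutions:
 h(x) = C1 + Integral(x/cos(x), x)


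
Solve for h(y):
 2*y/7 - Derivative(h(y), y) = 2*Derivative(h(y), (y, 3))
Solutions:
 h(y) = C1 + C2*sin(sqrt(2)*y/2) + C3*cos(sqrt(2)*y/2) + y^2/7


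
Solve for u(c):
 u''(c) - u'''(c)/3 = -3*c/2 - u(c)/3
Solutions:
 u(c) = C1*exp(c*(-2^(2/3)*(sqrt(5) + 3)^(1/3)/4 - 2^(1/3)/(2*(sqrt(5) + 3)^(1/3)) + 1))*sin(2^(1/3)*sqrt(3)*c*(-2^(1/3)*(sqrt(5) + 3)^(1/3) + 2/(sqrt(5) + 3)^(1/3))/4) + C2*exp(c*(-2^(2/3)*(sqrt(5) + 3)^(1/3)/4 - 2^(1/3)/(2*(sqrt(5) + 3)^(1/3)) + 1))*cos(2^(1/3)*sqrt(3)*c*(-2^(1/3)*(sqrt(5) + 3)^(1/3) + 2/(sqrt(5) + 3)^(1/3))/4) + C3*exp(c*(2^(1/3)/(sqrt(5) + 3)^(1/3) + 1 + 2^(2/3)*(sqrt(5) + 3)^(1/3)/2)) - 9*c/2


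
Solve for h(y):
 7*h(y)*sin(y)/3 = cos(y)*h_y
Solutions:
 h(y) = C1/cos(y)^(7/3)


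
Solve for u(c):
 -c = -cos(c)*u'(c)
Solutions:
 u(c) = C1 + Integral(c/cos(c), c)


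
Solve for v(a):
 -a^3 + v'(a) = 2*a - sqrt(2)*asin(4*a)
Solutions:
 v(a) = C1 + a^4/4 + a^2 - sqrt(2)*(a*asin(4*a) + sqrt(1 - 16*a^2)/4)


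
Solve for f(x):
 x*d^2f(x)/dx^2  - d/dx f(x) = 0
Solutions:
 f(x) = C1 + C2*x^2


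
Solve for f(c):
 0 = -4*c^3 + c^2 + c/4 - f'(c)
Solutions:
 f(c) = C1 - c^4 + c^3/3 + c^2/8


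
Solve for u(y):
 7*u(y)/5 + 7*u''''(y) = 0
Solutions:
 u(y) = (C1*sin(sqrt(2)*5^(3/4)*y/10) + C2*cos(sqrt(2)*5^(3/4)*y/10))*exp(-sqrt(2)*5^(3/4)*y/10) + (C3*sin(sqrt(2)*5^(3/4)*y/10) + C4*cos(sqrt(2)*5^(3/4)*y/10))*exp(sqrt(2)*5^(3/4)*y/10)


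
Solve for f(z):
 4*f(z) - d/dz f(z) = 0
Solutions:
 f(z) = C1*exp(4*z)


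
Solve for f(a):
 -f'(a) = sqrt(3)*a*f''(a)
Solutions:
 f(a) = C1 + C2*a^(1 - sqrt(3)/3)


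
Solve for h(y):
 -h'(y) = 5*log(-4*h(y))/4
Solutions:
 4*Integral(1/(log(-_y) + 2*log(2)), (_y, h(y)))/5 = C1 - y


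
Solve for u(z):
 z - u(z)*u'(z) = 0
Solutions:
 u(z) = -sqrt(C1 + z^2)
 u(z) = sqrt(C1 + z^2)


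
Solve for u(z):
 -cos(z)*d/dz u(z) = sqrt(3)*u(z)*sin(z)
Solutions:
 u(z) = C1*cos(z)^(sqrt(3))


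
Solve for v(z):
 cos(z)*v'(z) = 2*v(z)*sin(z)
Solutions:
 v(z) = C1/cos(z)^2


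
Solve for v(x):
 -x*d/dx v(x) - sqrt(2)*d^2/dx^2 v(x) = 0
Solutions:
 v(x) = C1 + C2*erf(2^(1/4)*x/2)


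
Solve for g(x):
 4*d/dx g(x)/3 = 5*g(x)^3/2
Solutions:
 g(x) = -2*sqrt(-1/(C1 + 15*x))
 g(x) = 2*sqrt(-1/(C1 + 15*x))


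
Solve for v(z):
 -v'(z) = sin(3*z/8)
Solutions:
 v(z) = C1 + 8*cos(3*z/8)/3


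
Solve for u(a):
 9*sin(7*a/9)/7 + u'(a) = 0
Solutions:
 u(a) = C1 + 81*cos(7*a/9)/49


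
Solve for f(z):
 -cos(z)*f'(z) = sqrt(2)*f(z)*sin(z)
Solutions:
 f(z) = C1*cos(z)^(sqrt(2))


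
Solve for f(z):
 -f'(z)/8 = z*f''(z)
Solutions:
 f(z) = C1 + C2*z^(7/8)


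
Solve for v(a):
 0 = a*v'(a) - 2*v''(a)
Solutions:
 v(a) = C1 + C2*erfi(a/2)


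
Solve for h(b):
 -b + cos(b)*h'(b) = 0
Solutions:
 h(b) = C1 + Integral(b/cos(b), b)


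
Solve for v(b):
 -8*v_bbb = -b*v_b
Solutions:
 v(b) = C1 + Integral(C2*airyai(b/2) + C3*airybi(b/2), b)


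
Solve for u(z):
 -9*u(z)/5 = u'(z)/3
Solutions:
 u(z) = C1*exp(-27*z/5)


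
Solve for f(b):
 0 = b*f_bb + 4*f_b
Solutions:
 f(b) = C1 + C2/b^3


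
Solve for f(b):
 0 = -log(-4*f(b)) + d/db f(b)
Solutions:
 -Integral(1/(log(-_y) + 2*log(2)), (_y, f(b))) = C1 - b


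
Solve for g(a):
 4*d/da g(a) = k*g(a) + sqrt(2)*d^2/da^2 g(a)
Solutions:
 g(a) = C1*exp(sqrt(2)*a*(1 - sqrt(-sqrt(2)*k + 4)/2)) + C2*exp(sqrt(2)*a*(sqrt(-sqrt(2)*k + 4)/2 + 1))


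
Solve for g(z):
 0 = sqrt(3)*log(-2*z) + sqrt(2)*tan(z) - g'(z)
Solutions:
 g(z) = C1 + sqrt(3)*z*(log(-z) - 1) + sqrt(3)*z*log(2) - sqrt(2)*log(cos(z))


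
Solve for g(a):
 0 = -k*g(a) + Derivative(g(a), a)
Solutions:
 g(a) = C1*exp(a*k)


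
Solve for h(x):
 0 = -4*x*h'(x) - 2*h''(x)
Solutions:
 h(x) = C1 + C2*erf(x)


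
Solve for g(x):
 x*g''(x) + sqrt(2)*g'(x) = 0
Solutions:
 g(x) = C1 + C2*x^(1 - sqrt(2))


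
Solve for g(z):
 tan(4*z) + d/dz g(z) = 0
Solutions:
 g(z) = C1 + log(cos(4*z))/4


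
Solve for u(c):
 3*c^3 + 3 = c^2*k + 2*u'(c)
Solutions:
 u(c) = C1 + 3*c^4/8 - c^3*k/6 + 3*c/2


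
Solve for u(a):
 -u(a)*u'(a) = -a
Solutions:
 u(a) = -sqrt(C1 + a^2)
 u(a) = sqrt(C1 + a^2)


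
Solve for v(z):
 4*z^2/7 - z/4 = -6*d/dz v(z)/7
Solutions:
 v(z) = C1 - 2*z^3/9 + 7*z^2/48


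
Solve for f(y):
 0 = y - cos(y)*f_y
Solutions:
 f(y) = C1 + Integral(y/cos(y), y)


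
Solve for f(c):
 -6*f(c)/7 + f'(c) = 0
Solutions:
 f(c) = C1*exp(6*c/7)


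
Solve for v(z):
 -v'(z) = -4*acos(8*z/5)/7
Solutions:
 v(z) = C1 + 4*z*acos(8*z/5)/7 - sqrt(25 - 64*z^2)/14


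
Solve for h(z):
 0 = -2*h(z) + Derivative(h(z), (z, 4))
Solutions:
 h(z) = C1*exp(-2^(1/4)*z) + C2*exp(2^(1/4)*z) + C3*sin(2^(1/4)*z) + C4*cos(2^(1/4)*z)


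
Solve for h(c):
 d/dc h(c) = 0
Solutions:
 h(c) = C1


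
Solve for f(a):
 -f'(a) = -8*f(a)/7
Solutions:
 f(a) = C1*exp(8*a/7)


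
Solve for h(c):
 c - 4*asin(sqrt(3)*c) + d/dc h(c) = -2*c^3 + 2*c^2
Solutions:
 h(c) = C1 - c^4/2 + 2*c^3/3 - c^2/2 + 4*c*asin(sqrt(3)*c) + 4*sqrt(3)*sqrt(1 - 3*c^2)/3


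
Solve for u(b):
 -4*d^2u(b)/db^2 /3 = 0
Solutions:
 u(b) = C1 + C2*b


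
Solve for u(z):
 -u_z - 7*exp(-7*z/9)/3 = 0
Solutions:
 u(z) = C1 + 3*exp(-7*z/9)


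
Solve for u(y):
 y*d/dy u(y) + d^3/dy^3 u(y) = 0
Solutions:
 u(y) = C1 + Integral(C2*airyai(-y) + C3*airybi(-y), y)


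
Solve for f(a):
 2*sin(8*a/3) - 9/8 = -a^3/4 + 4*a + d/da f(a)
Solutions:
 f(a) = C1 + a^4/16 - 2*a^2 - 9*a/8 - 3*cos(8*a/3)/4


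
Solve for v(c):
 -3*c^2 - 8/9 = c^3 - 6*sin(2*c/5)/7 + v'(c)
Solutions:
 v(c) = C1 - c^4/4 - c^3 - 8*c/9 - 15*cos(2*c/5)/7


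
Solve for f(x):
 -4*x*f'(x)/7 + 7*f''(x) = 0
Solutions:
 f(x) = C1 + C2*erfi(sqrt(2)*x/7)


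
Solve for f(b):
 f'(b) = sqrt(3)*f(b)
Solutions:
 f(b) = C1*exp(sqrt(3)*b)


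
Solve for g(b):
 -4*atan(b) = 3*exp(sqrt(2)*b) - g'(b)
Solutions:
 g(b) = C1 + 4*b*atan(b) + 3*sqrt(2)*exp(sqrt(2)*b)/2 - 2*log(b^2 + 1)


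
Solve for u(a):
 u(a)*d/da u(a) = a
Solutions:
 u(a) = -sqrt(C1 + a^2)
 u(a) = sqrt(C1 + a^2)


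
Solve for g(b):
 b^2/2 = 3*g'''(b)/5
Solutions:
 g(b) = C1 + C2*b + C3*b^2 + b^5/72


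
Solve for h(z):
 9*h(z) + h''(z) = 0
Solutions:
 h(z) = C1*sin(3*z) + C2*cos(3*z)


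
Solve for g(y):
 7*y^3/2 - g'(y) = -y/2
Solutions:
 g(y) = C1 + 7*y^4/8 + y^2/4


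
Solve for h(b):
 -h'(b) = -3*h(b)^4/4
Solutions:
 h(b) = 2^(2/3)*(-1/(C1 + 9*b))^(1/3)
 h(b) = (-1/(C1 + 3*b))^(1/3)*(-6^(2/3) - 3*2^(2/3)*3^(1/6)*I)/6
 h(b) = (-1/(C1 + 3*b))^(1/3)*(-6^(2/3) + 3*2^(2/3)*3^(1/6)*I)/6


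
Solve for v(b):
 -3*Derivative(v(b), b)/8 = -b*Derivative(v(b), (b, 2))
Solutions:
 v(b) = C1 + C2*b^(11/8)


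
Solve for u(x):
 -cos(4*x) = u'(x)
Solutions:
 u(x) = C1 - sin(4*x)/4


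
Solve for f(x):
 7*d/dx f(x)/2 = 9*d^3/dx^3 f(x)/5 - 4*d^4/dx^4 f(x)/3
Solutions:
 f(x) = C1 + C2*exp(x*(27*3^(2/3)/(10*sqrt(105490) + 3257)^(1/3) + 18 + 3^(1/3)*(10*sqrt(105490) + 3257)^(1/3))/40)*sin(3^(1/6)*x*(-3^(2/3)*(10*sqrt(105490) + 3257)^(1/3) + 81/(10*sqrt(105490) + 3257)^(1/3))/40) + C3*exp(x*(27*3^(2/3)/(10*sqrt(105490) + 3257)^(1/3) + 18 + 3^(1/3)*(10*sqrt(105490) + 3257)^(1/3))/40)*cos(3^(1/6)*x*(-3^(2/3)*(10*sqrt(105490) + 3257)^(1/3) + 81/(10*sqrt(105490) + 3257)^(1/3))/40) + C4*exp(x*(-3^(1/3)*(10*sqrt(105490) + 3257)^(1/3) - 27*3^(2/3)/(10*sqrt(105490) + 3257)^(1/3) + 9)/20)


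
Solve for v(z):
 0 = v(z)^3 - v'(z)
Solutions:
 v(z) = -sqrt(2)*sqrt(-1/(C1 + z))/2
 v(z) = sqrt(2)*sqrt(-1/(C1 + z))/2


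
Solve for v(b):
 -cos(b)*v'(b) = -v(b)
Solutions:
 v(b) = C1*sqrt(sin(b) + 1)/sqrt(sin(b) - 1)


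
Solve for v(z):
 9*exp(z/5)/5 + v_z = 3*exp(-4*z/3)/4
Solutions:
 v(z) = C1 - 9*exp(z/5) - 9*exp(-4*z/3)/16


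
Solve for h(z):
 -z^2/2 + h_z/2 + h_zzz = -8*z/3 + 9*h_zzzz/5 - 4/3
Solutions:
 h(z) = C1 + C2*exp(z*(-10^(1/3)*(27*sqrt(7161) + 2287)^(1/3) - 10*10^(2/3)/(27*sqrt(7161) + 2287)^(1/3) + 20)/108)*sin(10^(1/3)*sqrt(3)*z*(-(27*sqrt(7161) + 2287)^(1/3) + 10*10^(1/3)/(27*sqrt(7161) + 2287)^(1/3))/108) + C3*exp(z*(-10^(1/3)*(27*sqrt(7161) + 2287)^(1/3) - 10*10^(2/3)/(27*sqrt(7161) + 2287)^(1/3) + 20)/108)*cos(10^(1/3)*sqrt(3)*z*(-(27*sqrt(7161) + 2287)^(1/3) + 10*10^(1/3)/(27*sqrt(7161) + 2287)^(1/3))/108) + C4*exp(z*(10*10^(2/3)/(27*sqrt(7161) + 2287)^(1/3) + 10 + 10^(1/3)*(27*sqrt(7161) + 2287)^(1/3))/54) + z^3/3 - 8*z^2/3 - 20*z/3


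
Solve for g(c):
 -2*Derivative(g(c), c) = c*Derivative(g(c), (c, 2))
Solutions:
 g(c) = C1 + C2/c


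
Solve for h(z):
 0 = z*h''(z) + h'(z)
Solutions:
 h(z) = C1 + C2*log(z)


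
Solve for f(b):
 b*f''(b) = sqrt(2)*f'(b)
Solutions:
 f(b) = C1 + C2*b^(1 + sqrt(2))


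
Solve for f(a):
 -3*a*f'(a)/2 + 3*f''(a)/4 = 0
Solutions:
 f(a) = C1 + C2*erfi(a)


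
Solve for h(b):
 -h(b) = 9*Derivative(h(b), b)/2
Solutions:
 h(b) = C1*exp(-2*b/9)


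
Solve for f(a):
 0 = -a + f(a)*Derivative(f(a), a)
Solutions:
 f(a) = -sqrt(C1 + a^2)
 f(a) = sqrt(C1 + a^2)


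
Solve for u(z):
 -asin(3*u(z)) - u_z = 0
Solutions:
 Integral(1/asin(3*_y), (_y, u(z))) = C1 - z


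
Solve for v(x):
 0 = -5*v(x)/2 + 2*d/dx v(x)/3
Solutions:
 v(x) = C1*exp(15*x/4)


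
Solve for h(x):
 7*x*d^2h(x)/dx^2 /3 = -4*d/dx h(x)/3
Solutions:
 h(x) = C1 + C2*x^(3/7)


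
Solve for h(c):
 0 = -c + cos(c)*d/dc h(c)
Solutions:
 h(c) = C1 + Integral(c/cos(c), c)


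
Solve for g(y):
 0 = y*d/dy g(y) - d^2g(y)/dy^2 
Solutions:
 g(y) = C1 + C2*erfi(sqrt(2)*y/2)


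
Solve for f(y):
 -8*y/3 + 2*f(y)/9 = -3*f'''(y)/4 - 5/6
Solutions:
 f(y) = C3*exp(-2*y/3) + 12*y + (C1*sin(sqrt(3)*y/3) + C2*cos(sqrt(3)*y/3))*exp(y/3) - 15/4


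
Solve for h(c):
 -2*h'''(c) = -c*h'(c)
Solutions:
 h(c) = C1 + Integral(C2*airyai(2^(2/3)*c/2) + C3*airybi(2^(2/3)*c/2), c)


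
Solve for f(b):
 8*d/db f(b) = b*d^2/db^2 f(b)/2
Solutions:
 f(b) = C1 + C2*b^17


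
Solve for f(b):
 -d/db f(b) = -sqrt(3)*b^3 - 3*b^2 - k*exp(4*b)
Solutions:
 f(b) = C1 + sqrt(3)*b^4/4 + b^3 + k*exp(4*b)/4


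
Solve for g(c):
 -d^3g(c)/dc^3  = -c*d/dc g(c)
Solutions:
 g(c) = C1 + Integral(C2*airyai(c) + C3*airybi(c), c)


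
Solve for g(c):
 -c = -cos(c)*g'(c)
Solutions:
 g(c) = C1 + Integral(c/cos(c), c)


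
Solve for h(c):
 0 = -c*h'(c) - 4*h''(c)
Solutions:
 h(c) = C1 + C2*erf(sqrt(2)*c/4)


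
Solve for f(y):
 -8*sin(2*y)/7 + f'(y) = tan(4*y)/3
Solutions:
 f(y) = C1 - log(cos(4*y))/12 - 4*cos(2*y)/7


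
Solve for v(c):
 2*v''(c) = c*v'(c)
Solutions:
 v(c) = C1 + C2*erfi(c/2)


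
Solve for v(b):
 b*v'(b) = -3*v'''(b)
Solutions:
 v(b) = C1 + Integral(C2*airyai(-3^(2/3)*b/3) + C3*airybi(-3^(2/3)*b/3), b)


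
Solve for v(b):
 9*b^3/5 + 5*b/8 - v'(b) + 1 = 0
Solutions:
 v(b) = C1 + 9*b^4/20 + 5*b^2/16 + b


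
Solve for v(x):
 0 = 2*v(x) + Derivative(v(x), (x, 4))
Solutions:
 v(x) = (C1*sin(2^(3/4)*x/2) + C2*cos(2^(3/4)*x/2))*exp(-2^(3/4)*x/2) + (C3*sin(2^(3/4)*x/2) + C4*cos(2^(3/4)*x/2))*exp(2^(3/4)*x/2)


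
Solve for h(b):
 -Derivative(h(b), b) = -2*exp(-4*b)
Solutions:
 h(b) = C1 - exp(-4*b)/2


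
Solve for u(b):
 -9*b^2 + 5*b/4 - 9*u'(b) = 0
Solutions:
 u(b) = C1 - b^3/3 + 5*b^2/72


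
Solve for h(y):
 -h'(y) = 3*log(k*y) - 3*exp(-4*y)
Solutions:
 h(y) = C1 - 3*y*log(k*y) + 3*y - 3*exp(-4*y)/4


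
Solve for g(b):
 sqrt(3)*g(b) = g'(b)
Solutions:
 g(b) = C1*exp(sqrt(3)*b)


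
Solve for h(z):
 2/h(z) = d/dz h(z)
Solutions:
 h(z) = -sqrt(C1 + 4*z)
 h(z) = sqrt(C1 + 4*z)


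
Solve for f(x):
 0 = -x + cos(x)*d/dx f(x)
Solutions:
 f(x) = C1 + Integral(x/cos(x), x)


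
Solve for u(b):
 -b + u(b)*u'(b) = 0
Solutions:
 u(b) = -sqrt(C1 + b^2)
 u(b) = sqrt(C1 + b^2)


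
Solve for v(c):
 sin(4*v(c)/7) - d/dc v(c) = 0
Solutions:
 -c + 7*log(cos(4*v(c)/7) - 1)/8 - 7*log(cos(4*v(c)/7) + 1)/8 = C1


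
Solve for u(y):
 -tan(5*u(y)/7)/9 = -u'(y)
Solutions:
 u(y) = -7*asin(C1*exp(5*y/63))/5 + 7*pi/5
 u(y) = 7*asin(C1*exp(5*y/63))/5


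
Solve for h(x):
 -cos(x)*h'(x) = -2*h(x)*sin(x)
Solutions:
 h(x) = C1/cos(x)^2


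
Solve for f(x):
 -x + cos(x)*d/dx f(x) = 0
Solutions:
 f(x) = C1 + Integral(x/cos(x), x)


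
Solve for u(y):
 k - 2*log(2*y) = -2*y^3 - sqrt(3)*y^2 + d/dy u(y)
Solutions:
 u(y) = C1 + k*y + y^4/2 + sqrt(3)*y^3/3 - 2*y*log(y) - y*log(4) + 2*y


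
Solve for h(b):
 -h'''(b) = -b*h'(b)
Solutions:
 h(b) = C1 + Integral(C2*airyai(b) + C3*airybi(b), b)


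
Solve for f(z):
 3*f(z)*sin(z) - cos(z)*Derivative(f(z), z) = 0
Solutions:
 f(z) = C1/cos(z)^3


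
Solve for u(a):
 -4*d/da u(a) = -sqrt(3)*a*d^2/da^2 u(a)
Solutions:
 u(a) = C1 + C2*a^(1 + 4*sqrt(3)/3)


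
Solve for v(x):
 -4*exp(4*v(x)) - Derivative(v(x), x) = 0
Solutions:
 v(x) = log(-I*(1/(C1 + 16*x))^(1/4))
 v(x) = log(I*(1/(C1 + 16*x))^(1/4))
 v(x) = log(-(1/(C1 + 16*x))^(1/4))
 v(x) = log(1/(C1 + 16*x))/4


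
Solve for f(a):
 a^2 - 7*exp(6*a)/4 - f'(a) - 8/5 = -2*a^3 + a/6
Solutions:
 f(a) = C1 + a^4/2 + a^3/3 - a^2/12 - 8*a/5 - 7*exp(6*a)/24


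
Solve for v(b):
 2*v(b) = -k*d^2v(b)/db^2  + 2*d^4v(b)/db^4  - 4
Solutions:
 v(b) = C1*exp(-b*sqrt(k - sqrt(k^2 + 16))/2) + C2*exp(b*sqrt(k - sqrt(k^2 + 16))/2) + C3*exp(-b*sqrt(k + sqrt(k^2 + 16))/2) + C4*exp(b*sqrt(k + sqrt(k^2 + 16))/2) - 2


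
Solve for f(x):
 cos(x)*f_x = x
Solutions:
 f(x) = C1 + Integral(x/cos(x), x)


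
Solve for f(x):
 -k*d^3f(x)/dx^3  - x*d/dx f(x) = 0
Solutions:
 f(x) = C1 + Integral(C2*airyai(x*(-1/k)^(1/3)) + C3*airybi(x*(-1/k)^(1/3)), x)


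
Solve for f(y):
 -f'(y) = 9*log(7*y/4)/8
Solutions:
 f(y) = C1 - 9*y*log(y)/8 - 9*y*log(7)/8 + 9*y/8 + 9*y*log(2)/4


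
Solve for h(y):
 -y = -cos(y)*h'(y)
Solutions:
 h(y) = C1 + Integral(y/cos(y), y)


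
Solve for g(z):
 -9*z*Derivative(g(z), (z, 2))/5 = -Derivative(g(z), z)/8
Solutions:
 g(z) = C1 + C2*z^(77/72)


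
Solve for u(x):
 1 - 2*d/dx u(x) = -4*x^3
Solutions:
 u(x) = C1 + x^4/2 + x/2


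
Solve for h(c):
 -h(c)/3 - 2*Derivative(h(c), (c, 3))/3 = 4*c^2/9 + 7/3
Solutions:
 h(c) = C3*exp(-2^(2/3)*c/2) - 4*c^2/3 + (C1*sin(2^(2/3)*sqrt(3)*c/4) + C2*cos(2^(2/3)*sqrt(3)*c/4))*exp(2^(2/3)*c/4) - 7


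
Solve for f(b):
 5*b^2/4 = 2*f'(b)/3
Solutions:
 f(b) = C1 + 5*b^3/8


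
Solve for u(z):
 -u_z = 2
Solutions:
 u(z) = C1 - 2*z


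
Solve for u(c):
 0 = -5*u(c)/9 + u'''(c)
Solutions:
 u(c) = C3*exp(15^(1/3)*c/3) + (C1*sin(3^(5/6)*5^(1/3)*c/6) + C2*cos(3^(5/6)*5^(1/3)*c/6))*exp(-15^(1/3)*c/6)


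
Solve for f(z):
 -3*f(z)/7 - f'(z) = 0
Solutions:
 f(z) = C1*exp(-3*z/7)


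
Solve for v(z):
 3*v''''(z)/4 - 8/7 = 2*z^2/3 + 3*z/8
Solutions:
 v(z) = C1 + C2*z + C3*z^2 + C4*z^3 + z^6/405 + z^5/240 + 4*z^4/63


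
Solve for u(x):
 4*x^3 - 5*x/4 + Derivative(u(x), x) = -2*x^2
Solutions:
 u(x) = C1 - x^4 - 2*x^3/3 + 5*x^2/8


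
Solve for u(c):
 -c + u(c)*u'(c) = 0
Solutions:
 u(c) = -sqrt(C1 + c^2)
 u(c) = sqrt(C1 + c^2)


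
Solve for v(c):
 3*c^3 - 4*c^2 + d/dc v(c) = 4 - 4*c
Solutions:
 v(c) = C1 - 3*c^4/4 + 4*c^3/3 - 2*c^2 + 4*c


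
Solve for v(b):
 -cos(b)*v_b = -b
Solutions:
 v(b) = C1 + Integral(b/cos(b), b)


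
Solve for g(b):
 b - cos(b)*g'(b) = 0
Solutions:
 g(b) = C1 + Integral(b/cos(b), b)


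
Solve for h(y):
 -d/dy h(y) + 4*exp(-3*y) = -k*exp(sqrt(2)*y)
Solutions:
 h(y) = C1 + sqrt(2)*k*exp(sqrt(2)*y)/2 - 4*exp(-3*y)/3


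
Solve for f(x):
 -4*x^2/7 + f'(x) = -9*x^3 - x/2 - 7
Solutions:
 f(x) = C1 - 9*x^4/4 + 4*x^3/21 - x^2/4 - 7*x


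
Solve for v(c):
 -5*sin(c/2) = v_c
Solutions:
 v(c) = C1 + 10*cos(c/2)


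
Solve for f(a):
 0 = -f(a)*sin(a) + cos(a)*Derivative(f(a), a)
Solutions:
 f(a) = C1/cos(a)


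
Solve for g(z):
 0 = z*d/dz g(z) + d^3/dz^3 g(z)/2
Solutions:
 g(z) = C1 + Integral(C2*airyai(-2^(1/3)*z) + C3*airybi(-2^(1/3)*z), z)


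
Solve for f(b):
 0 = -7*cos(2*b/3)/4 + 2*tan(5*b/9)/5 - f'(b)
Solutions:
 f(b) = C1 - 18*log(cos(5*b/9))/25 - 21*sin(2*b/3)/8


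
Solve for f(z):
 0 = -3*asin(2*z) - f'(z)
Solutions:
 f(z) = C1 - 3*z*asin(2*z) - 3*sqrt(1 - 4*z^2)/2


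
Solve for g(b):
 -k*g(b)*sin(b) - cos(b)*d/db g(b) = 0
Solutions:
 g(b) = C1*exp(k*log(cos(b)))


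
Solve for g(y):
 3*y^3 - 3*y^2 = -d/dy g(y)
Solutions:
 g(y) = C1 - 3*y^4/4 + y^3


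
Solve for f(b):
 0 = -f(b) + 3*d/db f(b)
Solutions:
 f(b) = C1*exp(b/3)


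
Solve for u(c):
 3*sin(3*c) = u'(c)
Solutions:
 u(c) = C1 - cos(3*c)


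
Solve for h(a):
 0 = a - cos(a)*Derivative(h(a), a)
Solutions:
 h(a) = C1 + Integral(a/cos(a), a)


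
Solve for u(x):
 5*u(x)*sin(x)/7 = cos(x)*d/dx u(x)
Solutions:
 u(x) = C1/cos(x)^(5/7)


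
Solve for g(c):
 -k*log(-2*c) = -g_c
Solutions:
 g(c) = C1 + c*k*log(-c) + c*k*(-1 + log(2))


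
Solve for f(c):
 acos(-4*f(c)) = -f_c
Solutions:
 Integral(1/acos(-4*_y), (_y, f(c))) = C1 - c


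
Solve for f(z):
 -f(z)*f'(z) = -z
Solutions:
 f(z) = -sqrt(C1 + z^2)
 f(z) = sqrt(C1 + z^2)


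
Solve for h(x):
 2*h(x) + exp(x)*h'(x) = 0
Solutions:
 h(x) = C1*exp(2*exp(-x))


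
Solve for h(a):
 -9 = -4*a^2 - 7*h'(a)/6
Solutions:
 h(a) = C1 - 8*a^3/7 + 54*a/7


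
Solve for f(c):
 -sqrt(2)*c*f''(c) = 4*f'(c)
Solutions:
 f(c) = C1 + C2*c^(1 - 2*sqrt(2))


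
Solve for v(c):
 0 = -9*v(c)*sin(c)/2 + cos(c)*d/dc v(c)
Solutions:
 v(c) = C1/cos(c)^(9/2)


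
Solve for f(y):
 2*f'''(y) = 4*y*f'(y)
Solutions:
 f(y) = C1 + Integral(C2*airyai(2^(1/3)*y) + C3*airybi(2^(1/3)*y), y)


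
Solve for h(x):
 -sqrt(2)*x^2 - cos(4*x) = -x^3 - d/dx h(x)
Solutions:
 h(x) = C1 - x^4/4 + sqrt(2)*x^3/3 + sin(4*x)/4


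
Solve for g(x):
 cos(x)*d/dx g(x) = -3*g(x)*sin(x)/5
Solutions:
 g(x) = C1*cos(x)^(3/5)


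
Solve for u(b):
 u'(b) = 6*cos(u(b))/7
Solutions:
 -6*b/7 - log(sin(u(b)) - 1)/2 + log(sin(u(b)) + 1)/2 = C1


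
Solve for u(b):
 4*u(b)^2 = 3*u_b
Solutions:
 u(b) = -3/(C1 + 4*b)


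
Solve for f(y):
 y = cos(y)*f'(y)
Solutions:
 f(y) = C1 + Integral(y/cos(y), y)


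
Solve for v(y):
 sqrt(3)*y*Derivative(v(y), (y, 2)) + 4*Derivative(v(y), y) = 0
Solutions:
 v(y) = C1 + C2*y^(1 - 4*sqrt(3)/3)


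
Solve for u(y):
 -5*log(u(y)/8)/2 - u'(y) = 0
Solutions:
 -2*Integral(1/(-log(_y) + 3*log(2)), (_y, u(y)))/5 = C1 - y


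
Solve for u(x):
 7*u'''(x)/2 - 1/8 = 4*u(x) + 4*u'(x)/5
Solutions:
 u(x) = C1*exp(-x*(4*22050^(1/3)/(sqrt(2477265) + 1575)^(1/3) + 420^(1/3)*(sqrt(2477265) + 1575)^(1/3))/210)*sin(3^(1/6)*x*(-140^(1/3)*3^(2/3)*(sqrt(2477265) + 1575)^(1/3) + 12*2450^(1/3)/(sqrt(2477265) + 1575)^(1/3))/210) + C2*exp(-x*(4*22050^(1/3)/(sqrt(2477265) + 1575)^(1/3) + 420^(1/3)*(sqrt(2477265) + 1575)^(1/3))/210)*cos(3^(1/6)*x*(-140^(1/3)*3^(2/3)*(sqrt(2477265) + 1575)^(1/3) + 12*2450^(1/3)/(sqrt(2477265) + 1575)^(1/3))/210) + C3*exp(x*(4*22050^(1/3)/(sqrt(2477265) + 1575)^(1/3) + 420^(1/3)*(sqrt(2477265) + 1575)^(1/3))/105) - 1/32


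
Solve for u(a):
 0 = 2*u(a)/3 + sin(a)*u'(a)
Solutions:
 u(a) = C1*(cos(a) + 1)^(1/3)/(cos(a) - 1)^(1/3)


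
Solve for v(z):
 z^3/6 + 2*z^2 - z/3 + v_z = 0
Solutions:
 v(z) = C1 - z^4/24 - 2*z^3/3 + z^2/6


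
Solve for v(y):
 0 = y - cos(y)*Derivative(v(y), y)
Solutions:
 v(y) = C1 + Integral(y/cos(y), y)


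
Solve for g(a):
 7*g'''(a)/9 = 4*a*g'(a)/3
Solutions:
 g(a) = C1 + Integral(C2*airyai(12^(1/3)*7^(2/3)*a/7) + C3*airybi(12^(1/3)*7^(2/3)*a/7), a)


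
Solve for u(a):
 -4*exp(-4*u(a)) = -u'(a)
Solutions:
 u(a) = log(-I*(C1 + 16*a)^(1/4))
 u(a) = log(I*(C1 + 16*a)^(1/4))
 u(a) = log(-(C1 + 16*a)^(1/4))
 u(a) = log(C1 + 16*a)/4


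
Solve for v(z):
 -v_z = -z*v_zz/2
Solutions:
 v(z) = C1 + C2*z^3


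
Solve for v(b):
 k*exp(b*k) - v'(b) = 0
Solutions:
 v(b) = C1 + exp(b*k)


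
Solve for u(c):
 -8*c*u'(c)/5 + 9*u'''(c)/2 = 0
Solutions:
 u(c) = C1 + Integral(C2*airyai(2*150^(1/3)*c/15) + C3*airybi(2*150^(1/3)*c/15), c)


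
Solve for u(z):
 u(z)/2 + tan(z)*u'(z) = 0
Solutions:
 u(z) = C1/sqrt(sin(z))


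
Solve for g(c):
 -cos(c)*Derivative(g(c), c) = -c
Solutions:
 g(c) = C1 + Integral(c/cos(c), c)


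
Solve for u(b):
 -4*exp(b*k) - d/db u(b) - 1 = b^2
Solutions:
 u(b) = C1 - b^3/3 - b - 4*exp(b*k)/k


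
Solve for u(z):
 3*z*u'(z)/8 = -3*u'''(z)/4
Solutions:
 u(z) = C1 + Integral(C2*airyai(-2^(2/3)*z/2) + C3*airybi(-2^(2/3)*z/2), z)


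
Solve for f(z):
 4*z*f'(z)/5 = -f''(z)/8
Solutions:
 f(z) = C1 + C2*erf(4*sqrt(5)*z/5)


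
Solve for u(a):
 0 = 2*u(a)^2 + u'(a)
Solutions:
 u(a) = 1/(C1 + 2*a)


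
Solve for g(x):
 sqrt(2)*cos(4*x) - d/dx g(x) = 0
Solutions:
 g(x) = C1 + sqrt(2)*sin(4*x)/4


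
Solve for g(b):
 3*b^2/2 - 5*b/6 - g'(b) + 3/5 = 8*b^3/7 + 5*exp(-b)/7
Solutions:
 g(b) = C1 - 2*b^4/7 + b^3/2 - 5*b^2/12 + 3*b/5 + 5*exp(-b)/7


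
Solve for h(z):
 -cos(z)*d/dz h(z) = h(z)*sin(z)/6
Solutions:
 h(z) = C1*cos(z)^(1/6)


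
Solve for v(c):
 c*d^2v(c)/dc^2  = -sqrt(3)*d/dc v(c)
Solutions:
 v(c) = C1 + C2*c^(1 - sqrt(3))


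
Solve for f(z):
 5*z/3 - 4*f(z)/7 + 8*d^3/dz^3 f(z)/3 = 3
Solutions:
 f(z) = C3*exp(14^(2/3)*3^(1/3)*z/14) + 35*z/12 + (C1*sin(14^(2/3)*3^(5/6)*z/28) + C2*cos(14^(2/3)*3^(5/6)*z/28))*exp(-14^(2/3)*3^(1/3)*z/28) - 21/4


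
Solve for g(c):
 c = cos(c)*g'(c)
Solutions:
 g(c) = C1 + Integral(c/cos(c), c)


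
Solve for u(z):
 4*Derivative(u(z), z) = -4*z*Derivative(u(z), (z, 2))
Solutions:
 u(z) = C1 + C2*log(z)


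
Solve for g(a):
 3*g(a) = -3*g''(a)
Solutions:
 g(a) = C1*sin(a) + C2*cos(a)


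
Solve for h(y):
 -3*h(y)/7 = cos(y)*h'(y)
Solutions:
 h(y) = C1*(sin(y) - 1)^(3/14)/(sin(y) + 1)^(3/14)


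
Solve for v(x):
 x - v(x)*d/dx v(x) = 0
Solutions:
 v(x) = -sqrt(C1 + x^2)
 v(x) = sqrt(C1 + x^2)


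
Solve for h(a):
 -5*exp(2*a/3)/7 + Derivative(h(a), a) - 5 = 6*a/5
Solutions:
 h(a) = C1 + 3*a^2/5 + 5*a + 15*exp(2*a/3)/14


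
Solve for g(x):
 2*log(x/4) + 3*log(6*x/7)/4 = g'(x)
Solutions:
 g(x) = C1 + 11*x*log(x)/4 - x*log(112) - 11*x/4 + x*log(7)/4 + 3*x*log(6)/4


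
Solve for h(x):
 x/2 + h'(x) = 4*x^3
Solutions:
 h(x) = C1 + x^4 - x^2/4


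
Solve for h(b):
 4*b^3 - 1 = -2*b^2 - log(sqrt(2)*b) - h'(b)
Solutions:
 h(b) = C1 - b^4 - 2*b^3/3 - b*log(b) - b*log(2)/2 + 2*b


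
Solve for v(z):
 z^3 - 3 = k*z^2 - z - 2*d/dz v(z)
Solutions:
 v(z) = C1 + k*z^3/6 - z^4/8 - z^2/4 + 3*z/2


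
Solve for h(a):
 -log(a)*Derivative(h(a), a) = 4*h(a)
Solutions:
 h(a) = C1*exp(-4*li(a))


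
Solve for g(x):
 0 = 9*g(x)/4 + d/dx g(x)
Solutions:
 g(x) = C1*exp(-9*x/4)


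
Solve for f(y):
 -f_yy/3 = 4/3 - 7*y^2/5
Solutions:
 f(y) = C1 + C2*y + 7*y^4/20 - 2*y^2


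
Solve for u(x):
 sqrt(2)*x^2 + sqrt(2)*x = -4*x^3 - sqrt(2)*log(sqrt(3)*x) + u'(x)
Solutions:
 u(x) = C1 + x^4 + sqrt(2)*x^3/3 + sqrt(2)*x^2/2 + sqrt(2)*x*log(x) - sqrt(2)*x + sqrt(2)*x*log(3)/2


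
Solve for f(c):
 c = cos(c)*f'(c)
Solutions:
 f(c) = C1 + Integral(c/cos(c), c)


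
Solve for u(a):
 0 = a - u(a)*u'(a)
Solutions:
 u(a) = -sqrt(C1 + a^2)
 u(a) = sqrt(C1 + a^2)


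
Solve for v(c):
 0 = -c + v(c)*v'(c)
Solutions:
 v(c) = -sqrt(C1 + c^2)
 v(c) = sqrt(C1 + c^2)


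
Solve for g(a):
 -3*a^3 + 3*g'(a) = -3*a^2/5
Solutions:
 g(a) = C1 + a^4/4 - a^3/15


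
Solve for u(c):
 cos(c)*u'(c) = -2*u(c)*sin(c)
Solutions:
 u(c) = C1*cos(c)^2


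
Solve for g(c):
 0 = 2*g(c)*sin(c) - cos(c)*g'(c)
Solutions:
 g(c) = C1/cos(c)^2


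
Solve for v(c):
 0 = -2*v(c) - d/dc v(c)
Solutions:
 v(c) = C1*exp(-2*c)


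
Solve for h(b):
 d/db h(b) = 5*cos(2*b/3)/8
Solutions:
 h(b) = C1 + 15*sin(2*b/3)/16


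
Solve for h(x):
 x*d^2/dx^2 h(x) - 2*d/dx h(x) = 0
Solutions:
 h(x) = C1 + C2*x^3


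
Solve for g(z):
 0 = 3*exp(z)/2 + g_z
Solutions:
 g(z) = C1 - 3*exp(z)/2


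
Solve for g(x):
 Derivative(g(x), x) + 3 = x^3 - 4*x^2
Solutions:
 g(x) = C1 + x^4/4 - 4*x^3/3 - 3*x


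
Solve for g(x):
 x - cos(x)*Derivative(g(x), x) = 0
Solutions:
 g(x) = C1 + Integral(x/cos(x), x)


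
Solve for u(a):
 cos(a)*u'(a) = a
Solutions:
 u(a) = C1 + Integral(a/cos(a), a)


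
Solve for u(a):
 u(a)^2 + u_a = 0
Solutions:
 u(a) = 1/(C1 + a)


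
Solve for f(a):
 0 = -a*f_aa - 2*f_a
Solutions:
 f(a) = C1 + C2/a


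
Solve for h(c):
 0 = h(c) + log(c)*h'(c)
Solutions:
 h(c) = C1*exp(-li(c))


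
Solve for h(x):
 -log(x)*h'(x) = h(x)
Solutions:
 h(x) = C1*exp(-li(x))


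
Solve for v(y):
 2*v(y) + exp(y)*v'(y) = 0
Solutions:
 v(y) = C1*exp(2*exp(-y))


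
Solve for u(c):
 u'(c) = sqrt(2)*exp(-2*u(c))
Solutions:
 u(c) = log(-sqrt(C1 + 2*sqrt(2)*c))
 u(c) = log(C1 + 2*sqrt(2)*c)/2


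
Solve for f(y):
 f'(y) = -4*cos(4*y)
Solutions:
 f(y) = C1 - sin(4*y)


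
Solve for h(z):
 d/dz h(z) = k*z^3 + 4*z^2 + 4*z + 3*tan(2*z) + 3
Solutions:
 h(z) = C1 + k*z^4/4 + 4*z^3/3 + 2*z^2 + 3*z - 3*log(cos(2*z))/2


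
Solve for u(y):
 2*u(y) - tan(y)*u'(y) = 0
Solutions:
 u(y) = C1*sin(y)^2


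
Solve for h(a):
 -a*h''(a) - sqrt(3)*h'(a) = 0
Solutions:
 h(a) = C1 + C2*a^(1 - sqrt(3))


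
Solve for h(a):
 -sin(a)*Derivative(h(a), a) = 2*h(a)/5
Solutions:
 h(a) = C1*(cos(a) + 1)^(1/5)/(cos(a) - 1)^(1/5)


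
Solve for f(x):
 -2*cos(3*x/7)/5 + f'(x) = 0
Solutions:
 f(x) = C1 + 14*sin(3*x/7)/15


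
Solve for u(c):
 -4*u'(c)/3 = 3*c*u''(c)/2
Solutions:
 u(c) = C1 + C2*c^(1/9)


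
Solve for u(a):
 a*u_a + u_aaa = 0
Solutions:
 u(a) = C1 + Integral(C2*airyai(-a) + C3*airybi(-a), a)


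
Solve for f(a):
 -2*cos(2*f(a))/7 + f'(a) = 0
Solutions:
 -2*a/7 - log(sin(2*f(a)) - 1)/4 + log(sin(2*f(a)) + 1)/4 = C1


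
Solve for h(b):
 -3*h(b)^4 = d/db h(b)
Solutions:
 h(b) = (-3^(2/3) - 3*3^(1/6)*I)*(1/(C1 + 3*b))^(1/3)/6
 h(b) = (-3^(2/3) + 3*3^(1/6)*I)*(1/(C1 + 3*b))^(1/3)/6
 h(b) = (1/(C1 + 9*b))^(1/3)


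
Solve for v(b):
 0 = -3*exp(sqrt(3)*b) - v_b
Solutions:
 v(b) = C1 - sqrt(3)*exp(sqrt(3)*b)


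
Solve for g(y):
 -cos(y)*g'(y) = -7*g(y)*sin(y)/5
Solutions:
 g(y) = C1/cos(y)^(7/5)


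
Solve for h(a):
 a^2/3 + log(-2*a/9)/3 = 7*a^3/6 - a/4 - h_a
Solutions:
 h(a) = C1 + 7*a^4/24 - a^3/9 - a^2/8 - a*log(-a)/3 + a*(-log(2) + 1/3 + 2*log(6)/3)


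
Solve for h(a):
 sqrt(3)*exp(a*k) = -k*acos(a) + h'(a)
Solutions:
 h(a) = C1 + k*(a*acos(a) - sqrt(1 - a^2)) + sqrt(3)*Piecewise((exp(a*k)/k, Ne(k, 0)), (a, True))


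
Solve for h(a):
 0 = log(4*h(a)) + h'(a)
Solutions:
 Integral(1/(log(_y) + 2*log(2)), (_y, h(a))) = C1 - a


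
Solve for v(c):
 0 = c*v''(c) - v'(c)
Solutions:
 v(c) = C1 + C2*c^2


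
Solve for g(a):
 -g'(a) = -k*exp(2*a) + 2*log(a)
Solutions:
 g(a) = C1 - 2*a*log(a) + 2*a + k*exp(2*a)/2


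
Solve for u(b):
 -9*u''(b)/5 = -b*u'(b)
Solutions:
 u(b) = C1 + C2*erfi(sqrt(10)*b/6)


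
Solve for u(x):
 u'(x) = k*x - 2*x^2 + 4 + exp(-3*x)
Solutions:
 u(x) = C1 + k*x^2/2 - 2*x^3/3 + 4*x - exp(-3*x)/3


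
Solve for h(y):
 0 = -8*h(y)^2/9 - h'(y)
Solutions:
 h(y) = 9/(C1 + 8*y)


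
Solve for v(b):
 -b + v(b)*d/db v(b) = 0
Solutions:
 v(b) = -sqrt(C1 + b^2)
 v(b) = sqrt(C1 + b^2)


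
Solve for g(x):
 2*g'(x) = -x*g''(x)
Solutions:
 g(x) = C1 + C2/x


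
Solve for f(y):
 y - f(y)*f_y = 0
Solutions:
 f(y) = -sqrt(C1 + y^2)
 f(y) = sqrt(C1 + y^2)


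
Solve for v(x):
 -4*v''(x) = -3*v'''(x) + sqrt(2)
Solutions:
 v(x) = C1 + C2*x + C3*exp(4*x/3) - sqrt(2)*x^2/8


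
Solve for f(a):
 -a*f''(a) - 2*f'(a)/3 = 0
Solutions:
 f(a) = C1 + C2*a^(1/3)


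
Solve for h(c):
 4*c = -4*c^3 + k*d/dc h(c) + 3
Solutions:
 h(c) = C1 + c^4/k + 2*c^2/k - 3*c/k


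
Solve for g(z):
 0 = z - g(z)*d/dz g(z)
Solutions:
 g(z) = -sqrt(C1 + z^2)
 g(z) = sqrt(C1 + z^2)


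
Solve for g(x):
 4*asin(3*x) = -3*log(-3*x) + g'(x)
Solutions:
 g(x) = C1 + 3*x*log(-x) + 4*x*asin(3*x) - 3*x + 3*x*log(3) + 4*sqrt(1 - 9*x^2)/3


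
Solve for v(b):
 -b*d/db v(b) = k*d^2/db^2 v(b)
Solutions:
 v(b) = C1 + C2*sqrt(k)*erf(sqrt(2)*b*sqrt(1/k)/2)


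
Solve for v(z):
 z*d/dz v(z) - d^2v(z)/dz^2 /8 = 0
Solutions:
 v(z) = C1 + C2*erfi(2*z)


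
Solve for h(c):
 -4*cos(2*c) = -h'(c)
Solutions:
 h(c) = C1 + 2*sin(2*c)


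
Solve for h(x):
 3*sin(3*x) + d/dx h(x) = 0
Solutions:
 h(x) = C1 + cos(3*x)


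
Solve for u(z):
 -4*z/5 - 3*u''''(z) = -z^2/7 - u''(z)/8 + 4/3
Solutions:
 u(z) = C1 + C2*z + C3*exp(-sqrt(6)*z/12) + C4*exp(sqrt(6)*z/12) - 2*z^4/21 + 16*z^3/15 - 464*z^2/21


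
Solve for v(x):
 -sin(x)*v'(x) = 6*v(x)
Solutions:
 v(x) = C1*(cos(x)^3 + 3*cos(x)^2 + 3*cos(x) + 1)/(cos(x)^3 - 3*cos(x)^2 + 3*cos(x) - 1)


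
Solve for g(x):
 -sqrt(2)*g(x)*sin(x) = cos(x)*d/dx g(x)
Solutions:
 g(x) = C1*cos(x)^(sqrt(2))


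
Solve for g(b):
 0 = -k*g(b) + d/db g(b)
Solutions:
 g(b) = C1*exp(b*k)


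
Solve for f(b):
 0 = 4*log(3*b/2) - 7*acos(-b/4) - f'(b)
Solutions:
 f(b) = C1 + 4*b*log(b) - 7*b*acos(-b/4) - 4*b - 4*b*log(2) + 4*b*log(3) - 7*sqrt(16 - b^2)


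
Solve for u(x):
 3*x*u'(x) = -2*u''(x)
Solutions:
 u(x) = C1 + C2*erf(sqrt(3)*x/2)


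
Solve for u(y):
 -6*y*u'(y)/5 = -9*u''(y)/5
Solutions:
 u(y) = C1 + C2*erfi(sqrt(3)*y/3)


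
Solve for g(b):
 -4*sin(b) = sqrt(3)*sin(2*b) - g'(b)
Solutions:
 g(b) = C1 + sqrt(3)*sin(b)^2 - 4*cos(b)


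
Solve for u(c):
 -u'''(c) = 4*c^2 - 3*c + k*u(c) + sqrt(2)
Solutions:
 u(c) = C1*exp(c*(-k)^(1/3)) + C2*exp(c*(-k)^(1/3)*(-1 + sqrt(3)*I)/2) + C3*exp(-c*(-k)^(1/3)*(1 + sqrt(3)*I)/2) - 4*c^2/k + 3*c/k - sqrt(2)/k


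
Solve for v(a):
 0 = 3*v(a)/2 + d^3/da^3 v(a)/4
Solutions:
 v(a) = C3*exp(-6^(1/3)*a) + (C1*sin(2^(1/3)*3^(5/6)*a/2) + C2*cos(2^(1/3)*3^(5/6)*a/2))*exp(6^(1/3)*a/2)


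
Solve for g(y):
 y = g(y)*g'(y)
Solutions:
 g(y) = -sqrt(C1 + y^2)
 g(y) = sqrt(C1 + y^2)


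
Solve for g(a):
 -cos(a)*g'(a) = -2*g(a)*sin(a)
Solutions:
 g(a) = C1/cos(a)^2


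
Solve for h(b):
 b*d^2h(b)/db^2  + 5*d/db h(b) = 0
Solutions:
 h(b) = C1 + C2/b^4


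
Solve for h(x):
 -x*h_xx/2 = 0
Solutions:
 h(x) = C1 + C2*x


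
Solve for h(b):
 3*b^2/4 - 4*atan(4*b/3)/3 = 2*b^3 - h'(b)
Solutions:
 h(b) = C1 + b^4/2 - b^3/4 + 4*b*atan(4*b/3)/3 - log(16*b^2 + 9)/2
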